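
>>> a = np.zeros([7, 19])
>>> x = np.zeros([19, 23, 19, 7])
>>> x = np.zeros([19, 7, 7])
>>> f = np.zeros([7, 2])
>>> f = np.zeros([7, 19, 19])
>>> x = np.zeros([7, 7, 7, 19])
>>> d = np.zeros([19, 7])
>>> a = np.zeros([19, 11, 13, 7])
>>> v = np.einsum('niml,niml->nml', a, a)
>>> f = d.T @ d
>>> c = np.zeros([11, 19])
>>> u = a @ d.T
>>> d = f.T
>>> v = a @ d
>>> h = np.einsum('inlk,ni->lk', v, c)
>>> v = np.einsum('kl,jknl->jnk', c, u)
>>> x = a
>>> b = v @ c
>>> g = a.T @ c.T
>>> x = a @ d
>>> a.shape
(19, 11, 13, 7)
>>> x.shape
(19, 11, 13, 7)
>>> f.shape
(7, 7)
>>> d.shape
(7, 7)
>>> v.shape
(19, 13, 11)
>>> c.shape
(11, 19)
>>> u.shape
(19, 11, 13, 19)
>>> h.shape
(13, 7)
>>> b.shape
(19, 13, 19)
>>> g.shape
(7, 13, 11, 11)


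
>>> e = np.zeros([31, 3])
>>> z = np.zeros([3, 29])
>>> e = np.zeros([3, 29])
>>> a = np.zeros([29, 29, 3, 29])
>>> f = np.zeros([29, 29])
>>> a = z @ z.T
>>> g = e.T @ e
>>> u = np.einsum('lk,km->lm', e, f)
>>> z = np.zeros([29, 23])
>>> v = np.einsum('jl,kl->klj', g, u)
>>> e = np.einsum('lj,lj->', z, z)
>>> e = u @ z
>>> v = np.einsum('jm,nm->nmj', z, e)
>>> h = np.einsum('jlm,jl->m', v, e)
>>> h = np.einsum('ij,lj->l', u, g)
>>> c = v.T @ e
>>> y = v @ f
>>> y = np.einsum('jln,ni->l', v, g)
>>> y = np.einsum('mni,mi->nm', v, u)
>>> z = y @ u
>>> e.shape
(3, 23)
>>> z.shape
(23, 29)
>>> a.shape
(3, 3)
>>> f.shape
(29, 29)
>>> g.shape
(29, 29)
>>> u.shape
(3, 29)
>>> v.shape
(3, 23, 29)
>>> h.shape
(29,)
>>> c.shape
(29, 23, 23)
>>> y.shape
(23, 3)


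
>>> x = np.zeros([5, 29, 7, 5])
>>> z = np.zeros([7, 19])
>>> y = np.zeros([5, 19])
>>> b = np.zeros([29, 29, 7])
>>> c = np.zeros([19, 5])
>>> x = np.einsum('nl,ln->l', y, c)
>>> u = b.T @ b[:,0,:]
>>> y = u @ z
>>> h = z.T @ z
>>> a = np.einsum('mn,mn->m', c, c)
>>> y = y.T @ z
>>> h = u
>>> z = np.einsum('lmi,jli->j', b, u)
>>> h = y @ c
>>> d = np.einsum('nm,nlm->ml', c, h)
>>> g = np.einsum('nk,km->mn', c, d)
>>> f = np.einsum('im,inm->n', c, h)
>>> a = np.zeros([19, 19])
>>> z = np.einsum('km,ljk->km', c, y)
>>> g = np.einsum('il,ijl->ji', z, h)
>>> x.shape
(19,)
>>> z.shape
(19, 5)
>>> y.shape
(19, 29, 19)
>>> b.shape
(29, 29, 7)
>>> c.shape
(19, 5)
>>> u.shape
(7, 29, 7)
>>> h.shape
(19, 29, 5)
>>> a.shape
(19, 19)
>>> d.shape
(5, 29)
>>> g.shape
(29, 19)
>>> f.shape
(29,)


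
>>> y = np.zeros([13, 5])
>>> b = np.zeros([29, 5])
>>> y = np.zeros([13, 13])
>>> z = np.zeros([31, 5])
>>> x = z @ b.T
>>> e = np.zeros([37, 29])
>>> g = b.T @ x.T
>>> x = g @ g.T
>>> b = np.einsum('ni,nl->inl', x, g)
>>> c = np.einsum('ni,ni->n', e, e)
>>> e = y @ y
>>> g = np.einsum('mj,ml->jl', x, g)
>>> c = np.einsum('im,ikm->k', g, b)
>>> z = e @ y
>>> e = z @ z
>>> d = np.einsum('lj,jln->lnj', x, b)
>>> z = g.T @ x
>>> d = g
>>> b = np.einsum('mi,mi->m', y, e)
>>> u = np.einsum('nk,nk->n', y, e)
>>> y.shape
(13, 13)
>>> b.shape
(13,)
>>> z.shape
(31, 5)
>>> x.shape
(5, 5)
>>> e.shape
(13, 13)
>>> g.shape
(5, 31)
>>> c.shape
(5,)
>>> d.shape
(5, 31)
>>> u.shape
(13,)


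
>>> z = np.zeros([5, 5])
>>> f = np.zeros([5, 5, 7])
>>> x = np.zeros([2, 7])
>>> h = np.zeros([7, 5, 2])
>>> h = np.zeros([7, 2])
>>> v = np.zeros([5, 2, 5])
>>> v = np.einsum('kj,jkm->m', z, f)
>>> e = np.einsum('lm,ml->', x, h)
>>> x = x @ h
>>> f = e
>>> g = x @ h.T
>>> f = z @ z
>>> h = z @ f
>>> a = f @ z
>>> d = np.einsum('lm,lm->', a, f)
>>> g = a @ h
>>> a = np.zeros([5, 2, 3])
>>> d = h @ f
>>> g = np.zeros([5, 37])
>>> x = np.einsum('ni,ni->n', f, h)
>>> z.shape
(5, 5)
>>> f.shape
(5, 5)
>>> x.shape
(5,)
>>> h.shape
(5, 5)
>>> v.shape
(7,)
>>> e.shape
()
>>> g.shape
(5, 37)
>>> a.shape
(5, 2, 3)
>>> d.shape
(5, 5)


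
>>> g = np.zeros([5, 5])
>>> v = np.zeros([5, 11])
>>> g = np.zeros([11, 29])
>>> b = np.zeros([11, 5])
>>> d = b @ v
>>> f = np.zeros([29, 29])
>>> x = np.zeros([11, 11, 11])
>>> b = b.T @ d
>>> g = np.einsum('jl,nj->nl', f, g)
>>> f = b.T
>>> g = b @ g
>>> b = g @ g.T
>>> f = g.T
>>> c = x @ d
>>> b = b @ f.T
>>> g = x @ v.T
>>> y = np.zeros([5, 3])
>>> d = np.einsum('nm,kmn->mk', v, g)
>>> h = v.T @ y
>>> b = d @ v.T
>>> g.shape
(11, 11, 5)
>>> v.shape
(5, 11)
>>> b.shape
(11, 5)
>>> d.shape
(11, 11)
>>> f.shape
(29, 5)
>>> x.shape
(11, 11, 11)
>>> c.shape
(11, 11, 11)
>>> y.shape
(5, 3)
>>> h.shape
(11, 3)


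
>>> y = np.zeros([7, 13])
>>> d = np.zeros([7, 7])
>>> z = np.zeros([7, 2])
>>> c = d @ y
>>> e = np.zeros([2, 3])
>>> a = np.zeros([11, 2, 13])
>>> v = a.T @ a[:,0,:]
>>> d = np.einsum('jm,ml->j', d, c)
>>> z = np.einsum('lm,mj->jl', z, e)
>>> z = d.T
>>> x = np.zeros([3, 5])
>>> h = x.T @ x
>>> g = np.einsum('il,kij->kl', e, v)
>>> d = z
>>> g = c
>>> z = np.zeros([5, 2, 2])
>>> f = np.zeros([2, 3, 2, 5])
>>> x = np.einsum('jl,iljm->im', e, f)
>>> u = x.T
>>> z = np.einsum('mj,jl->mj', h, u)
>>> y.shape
(7, 13)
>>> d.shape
(7,)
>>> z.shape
(5, 5)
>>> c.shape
(7, 13)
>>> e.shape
(2, 3)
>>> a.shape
(11, 2, 13)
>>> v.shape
(13, 2, 13)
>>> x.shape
(2, 5)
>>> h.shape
(5, 5)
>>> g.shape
(7, 13)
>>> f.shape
(2, 3, 2, 5)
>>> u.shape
(5, 2)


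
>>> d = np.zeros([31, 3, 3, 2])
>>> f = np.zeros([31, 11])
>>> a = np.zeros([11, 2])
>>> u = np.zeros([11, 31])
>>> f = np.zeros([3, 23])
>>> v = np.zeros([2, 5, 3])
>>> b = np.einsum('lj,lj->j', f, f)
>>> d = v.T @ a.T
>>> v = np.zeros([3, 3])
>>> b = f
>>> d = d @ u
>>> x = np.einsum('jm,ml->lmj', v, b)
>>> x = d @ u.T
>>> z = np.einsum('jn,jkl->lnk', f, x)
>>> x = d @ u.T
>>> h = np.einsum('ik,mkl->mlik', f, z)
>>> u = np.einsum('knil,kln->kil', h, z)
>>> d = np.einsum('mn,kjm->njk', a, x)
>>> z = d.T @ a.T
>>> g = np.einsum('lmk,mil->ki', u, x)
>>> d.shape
(2, 5, 3)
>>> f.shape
(3, 23)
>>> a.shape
(11, 2)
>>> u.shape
(11, 3, 23)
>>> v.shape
(3, 3)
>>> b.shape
(3, 23)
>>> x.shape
(3, 5, 11)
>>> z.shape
(3, 5, 11)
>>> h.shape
(11, 5, 3, 23)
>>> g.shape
(23, 5)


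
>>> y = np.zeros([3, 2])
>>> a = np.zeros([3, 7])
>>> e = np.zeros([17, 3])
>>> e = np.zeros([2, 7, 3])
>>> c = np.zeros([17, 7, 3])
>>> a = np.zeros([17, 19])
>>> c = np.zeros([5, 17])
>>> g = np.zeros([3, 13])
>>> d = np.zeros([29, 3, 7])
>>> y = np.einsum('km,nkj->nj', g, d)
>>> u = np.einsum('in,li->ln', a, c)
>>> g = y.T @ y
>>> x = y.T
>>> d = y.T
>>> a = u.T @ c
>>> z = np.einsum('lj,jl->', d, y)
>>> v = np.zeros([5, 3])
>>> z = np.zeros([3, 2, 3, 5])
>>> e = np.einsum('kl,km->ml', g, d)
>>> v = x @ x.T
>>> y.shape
(29, 7)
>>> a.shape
(19, 17)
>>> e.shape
(29, 7)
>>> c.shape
(5, 17)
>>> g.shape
(7, 7)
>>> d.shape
(7, 29)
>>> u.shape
(5, 19)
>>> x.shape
(7, 29)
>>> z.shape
(3, 2, 3, 5)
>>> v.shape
(7, 7)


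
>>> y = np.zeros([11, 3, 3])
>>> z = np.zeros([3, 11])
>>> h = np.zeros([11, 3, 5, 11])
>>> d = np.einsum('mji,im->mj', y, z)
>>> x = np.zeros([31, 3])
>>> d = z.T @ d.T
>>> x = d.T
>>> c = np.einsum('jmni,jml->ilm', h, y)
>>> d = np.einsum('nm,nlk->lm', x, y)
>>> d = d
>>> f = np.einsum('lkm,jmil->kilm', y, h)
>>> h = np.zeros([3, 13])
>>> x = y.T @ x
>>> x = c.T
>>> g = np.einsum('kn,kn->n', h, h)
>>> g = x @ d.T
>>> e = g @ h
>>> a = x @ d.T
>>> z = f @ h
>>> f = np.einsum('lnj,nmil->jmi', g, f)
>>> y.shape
(11, 3, 3)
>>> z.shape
(3, 5, 11, 13)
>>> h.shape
(3, 13)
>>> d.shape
(3, 11)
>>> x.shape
(3, 3, 11)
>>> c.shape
(11, 3, 3)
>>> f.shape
(3, 5, 11)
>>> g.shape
(3, 3, 3)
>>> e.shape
(3, 3, 13)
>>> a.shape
(3, 3, 3)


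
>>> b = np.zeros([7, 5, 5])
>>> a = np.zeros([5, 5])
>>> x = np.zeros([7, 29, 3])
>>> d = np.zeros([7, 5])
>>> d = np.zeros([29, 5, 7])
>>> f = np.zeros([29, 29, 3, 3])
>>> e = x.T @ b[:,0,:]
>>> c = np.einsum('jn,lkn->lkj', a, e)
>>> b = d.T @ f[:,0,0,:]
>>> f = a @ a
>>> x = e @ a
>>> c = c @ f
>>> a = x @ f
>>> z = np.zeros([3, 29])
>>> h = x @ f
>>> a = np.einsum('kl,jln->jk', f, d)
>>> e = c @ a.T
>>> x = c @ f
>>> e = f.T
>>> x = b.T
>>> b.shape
(7, 5, 3)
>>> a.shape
(29, 5)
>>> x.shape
(3, 5, 7)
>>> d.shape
(29, 5, 7)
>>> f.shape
(5, 5)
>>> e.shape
(5, 5)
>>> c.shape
(3, 29, 5)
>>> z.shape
(3, 29)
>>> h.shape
(3, 29, 5)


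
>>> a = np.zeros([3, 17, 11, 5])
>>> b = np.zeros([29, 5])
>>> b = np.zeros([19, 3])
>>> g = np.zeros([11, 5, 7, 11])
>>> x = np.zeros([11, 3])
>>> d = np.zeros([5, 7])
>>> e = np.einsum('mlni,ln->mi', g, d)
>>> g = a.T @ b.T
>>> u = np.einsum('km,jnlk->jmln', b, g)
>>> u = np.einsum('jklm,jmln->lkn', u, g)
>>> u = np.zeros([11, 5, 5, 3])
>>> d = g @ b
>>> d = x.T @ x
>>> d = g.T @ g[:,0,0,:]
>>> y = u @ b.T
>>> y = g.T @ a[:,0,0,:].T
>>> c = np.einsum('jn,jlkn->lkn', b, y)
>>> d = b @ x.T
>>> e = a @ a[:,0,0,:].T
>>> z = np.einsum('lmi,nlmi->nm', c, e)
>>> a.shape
(3, 17, 11, 5)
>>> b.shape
(19, 3)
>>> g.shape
(5, 11, 17, 19)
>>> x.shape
(11, 3)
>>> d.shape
(19, 11)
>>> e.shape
(3, 17, 11, 3)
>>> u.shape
(11, 5, 5, 3)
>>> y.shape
(19, 17, 11, 3)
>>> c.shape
(17, 11, 3)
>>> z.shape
(3, 11)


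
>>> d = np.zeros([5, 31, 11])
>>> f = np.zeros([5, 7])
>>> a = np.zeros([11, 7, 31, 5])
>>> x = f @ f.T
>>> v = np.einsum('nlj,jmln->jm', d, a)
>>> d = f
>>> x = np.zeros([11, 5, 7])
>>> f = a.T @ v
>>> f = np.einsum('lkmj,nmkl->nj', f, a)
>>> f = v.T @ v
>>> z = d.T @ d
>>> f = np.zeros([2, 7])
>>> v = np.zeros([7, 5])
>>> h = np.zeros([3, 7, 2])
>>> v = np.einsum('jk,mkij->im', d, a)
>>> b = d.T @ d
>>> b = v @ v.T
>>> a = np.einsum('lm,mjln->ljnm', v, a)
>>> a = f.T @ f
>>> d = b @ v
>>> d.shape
(31, 11)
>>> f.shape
(2, 7)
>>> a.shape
(7, 7)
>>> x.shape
(11, 5, 7)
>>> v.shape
(31, 11)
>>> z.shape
(7, 7)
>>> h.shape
(3, 7, 2)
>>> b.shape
(31, 31)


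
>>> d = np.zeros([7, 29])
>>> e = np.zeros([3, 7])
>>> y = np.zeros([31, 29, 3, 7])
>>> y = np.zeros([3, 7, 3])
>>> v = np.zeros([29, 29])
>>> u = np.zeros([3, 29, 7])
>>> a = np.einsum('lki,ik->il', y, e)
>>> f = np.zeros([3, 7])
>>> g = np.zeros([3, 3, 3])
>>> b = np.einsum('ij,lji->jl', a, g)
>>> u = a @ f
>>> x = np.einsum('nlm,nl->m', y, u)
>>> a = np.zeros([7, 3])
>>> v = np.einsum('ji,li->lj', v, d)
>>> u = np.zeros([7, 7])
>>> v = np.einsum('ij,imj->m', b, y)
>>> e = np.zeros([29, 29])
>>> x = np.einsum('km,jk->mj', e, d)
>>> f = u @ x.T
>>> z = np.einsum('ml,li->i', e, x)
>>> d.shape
(7, 29)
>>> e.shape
(29, 29)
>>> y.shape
(3, 7, 3)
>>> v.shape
(7,)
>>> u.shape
(7, 7)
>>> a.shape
(7, 3)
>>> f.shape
(7, 29)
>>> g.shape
(3, 3, 3)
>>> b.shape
(3, 3)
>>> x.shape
(29, 7)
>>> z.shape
(7,)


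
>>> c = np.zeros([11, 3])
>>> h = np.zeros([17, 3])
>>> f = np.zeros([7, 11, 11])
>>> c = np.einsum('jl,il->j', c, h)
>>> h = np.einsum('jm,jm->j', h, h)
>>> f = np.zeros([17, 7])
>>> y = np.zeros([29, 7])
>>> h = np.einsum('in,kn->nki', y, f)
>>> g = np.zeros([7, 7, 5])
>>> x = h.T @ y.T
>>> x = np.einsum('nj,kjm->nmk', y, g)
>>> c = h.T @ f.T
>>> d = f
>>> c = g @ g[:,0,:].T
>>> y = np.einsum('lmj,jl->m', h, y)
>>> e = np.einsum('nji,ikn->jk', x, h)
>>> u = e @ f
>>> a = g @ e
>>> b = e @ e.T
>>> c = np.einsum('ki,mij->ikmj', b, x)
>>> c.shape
(5, 5, 29, 7)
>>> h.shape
(7, 17, 29)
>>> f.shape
(17, 7)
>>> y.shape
(17,)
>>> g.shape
(7, 7, 5)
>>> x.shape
(29, 5, 7)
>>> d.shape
(17, 7)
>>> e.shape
(5, 17)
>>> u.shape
(5, 7)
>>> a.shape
(7, 7, 17)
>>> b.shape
(5, 5)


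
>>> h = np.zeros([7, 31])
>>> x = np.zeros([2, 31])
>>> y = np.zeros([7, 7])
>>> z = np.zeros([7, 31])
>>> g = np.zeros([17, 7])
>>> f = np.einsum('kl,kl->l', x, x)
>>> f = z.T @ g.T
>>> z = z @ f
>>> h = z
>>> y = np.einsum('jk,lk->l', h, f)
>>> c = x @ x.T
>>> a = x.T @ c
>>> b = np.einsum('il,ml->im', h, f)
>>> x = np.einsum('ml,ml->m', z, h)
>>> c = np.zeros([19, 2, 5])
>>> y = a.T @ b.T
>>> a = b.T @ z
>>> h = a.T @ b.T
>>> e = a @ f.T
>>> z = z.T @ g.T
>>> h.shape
(17, 7)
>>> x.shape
(7,)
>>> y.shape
(2, 7)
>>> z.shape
(17, 17)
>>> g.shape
(17, 7)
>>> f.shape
(31, 17)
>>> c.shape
(19, 2, 5)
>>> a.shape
(31, 17)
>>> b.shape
(7, 31)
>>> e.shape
(31, 31)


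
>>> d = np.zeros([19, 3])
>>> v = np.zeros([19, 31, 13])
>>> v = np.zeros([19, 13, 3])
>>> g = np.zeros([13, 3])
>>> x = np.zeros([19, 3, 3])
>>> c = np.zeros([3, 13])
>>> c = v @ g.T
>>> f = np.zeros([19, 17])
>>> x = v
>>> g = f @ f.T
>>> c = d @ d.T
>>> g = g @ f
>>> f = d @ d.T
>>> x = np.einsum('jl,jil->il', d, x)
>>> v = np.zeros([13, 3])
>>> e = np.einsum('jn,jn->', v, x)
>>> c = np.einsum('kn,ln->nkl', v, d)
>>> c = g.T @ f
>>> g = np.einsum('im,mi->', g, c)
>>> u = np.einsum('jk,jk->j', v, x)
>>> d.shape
(19, 3)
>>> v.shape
(13, 3)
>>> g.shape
()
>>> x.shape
(13, 3)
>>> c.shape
(17, 19)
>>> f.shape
(19, 19)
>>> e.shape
()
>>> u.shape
(13,)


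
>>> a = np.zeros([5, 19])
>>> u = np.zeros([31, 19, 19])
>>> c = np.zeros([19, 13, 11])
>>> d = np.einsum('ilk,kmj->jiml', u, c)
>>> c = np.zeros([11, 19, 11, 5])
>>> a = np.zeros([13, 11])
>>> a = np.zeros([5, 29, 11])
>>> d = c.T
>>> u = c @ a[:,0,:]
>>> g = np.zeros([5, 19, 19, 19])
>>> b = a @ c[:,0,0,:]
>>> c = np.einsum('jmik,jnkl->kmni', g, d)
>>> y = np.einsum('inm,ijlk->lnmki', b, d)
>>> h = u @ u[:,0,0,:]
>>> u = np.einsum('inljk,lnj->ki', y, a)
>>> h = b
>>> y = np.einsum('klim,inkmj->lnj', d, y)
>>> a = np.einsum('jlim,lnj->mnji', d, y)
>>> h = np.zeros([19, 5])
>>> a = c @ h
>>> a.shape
(19, 19, 11, 5)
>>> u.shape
(5, 19)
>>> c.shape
(19, 19, 11, 19)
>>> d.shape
(5, 11, 19, 11)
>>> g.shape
(5, 19, 19, 19)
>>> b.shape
(5, 29, 5)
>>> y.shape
(11, 29, 5)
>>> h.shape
(19, 5)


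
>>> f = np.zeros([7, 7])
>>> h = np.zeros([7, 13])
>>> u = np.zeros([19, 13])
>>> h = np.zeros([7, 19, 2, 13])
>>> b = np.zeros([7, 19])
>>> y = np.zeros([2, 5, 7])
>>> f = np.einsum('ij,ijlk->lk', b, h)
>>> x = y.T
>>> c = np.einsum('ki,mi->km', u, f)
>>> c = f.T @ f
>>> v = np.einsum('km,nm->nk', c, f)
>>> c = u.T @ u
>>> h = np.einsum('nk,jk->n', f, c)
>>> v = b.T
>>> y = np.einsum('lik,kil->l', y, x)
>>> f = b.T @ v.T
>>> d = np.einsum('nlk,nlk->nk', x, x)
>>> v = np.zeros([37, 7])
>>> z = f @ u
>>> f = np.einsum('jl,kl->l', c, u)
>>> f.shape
(13,)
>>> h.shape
(2,)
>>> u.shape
(19, 13)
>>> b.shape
(7, 19)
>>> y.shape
(2,)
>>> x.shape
(7, 5, 2)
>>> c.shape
(13, 13)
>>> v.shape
(37, 7)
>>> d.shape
(7, 2)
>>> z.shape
(19, 13)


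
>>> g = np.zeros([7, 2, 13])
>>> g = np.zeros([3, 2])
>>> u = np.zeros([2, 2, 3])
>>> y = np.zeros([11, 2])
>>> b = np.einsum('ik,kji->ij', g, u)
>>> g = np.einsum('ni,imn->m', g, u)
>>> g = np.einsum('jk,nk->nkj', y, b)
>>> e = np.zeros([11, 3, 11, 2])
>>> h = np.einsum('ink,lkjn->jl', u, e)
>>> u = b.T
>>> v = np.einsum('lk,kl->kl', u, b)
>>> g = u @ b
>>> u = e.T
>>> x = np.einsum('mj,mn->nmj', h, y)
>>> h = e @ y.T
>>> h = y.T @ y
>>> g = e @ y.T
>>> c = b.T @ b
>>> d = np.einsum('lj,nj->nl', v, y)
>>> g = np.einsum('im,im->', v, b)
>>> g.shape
()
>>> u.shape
(2, 11, 3, 11)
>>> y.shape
(11, 2)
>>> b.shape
(3, 2)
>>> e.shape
(11, 3, 11, 2)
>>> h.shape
(2, 2)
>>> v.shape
(3, 2)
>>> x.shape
(2, 11, 11)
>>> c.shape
(2, 2)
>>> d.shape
(11, 3)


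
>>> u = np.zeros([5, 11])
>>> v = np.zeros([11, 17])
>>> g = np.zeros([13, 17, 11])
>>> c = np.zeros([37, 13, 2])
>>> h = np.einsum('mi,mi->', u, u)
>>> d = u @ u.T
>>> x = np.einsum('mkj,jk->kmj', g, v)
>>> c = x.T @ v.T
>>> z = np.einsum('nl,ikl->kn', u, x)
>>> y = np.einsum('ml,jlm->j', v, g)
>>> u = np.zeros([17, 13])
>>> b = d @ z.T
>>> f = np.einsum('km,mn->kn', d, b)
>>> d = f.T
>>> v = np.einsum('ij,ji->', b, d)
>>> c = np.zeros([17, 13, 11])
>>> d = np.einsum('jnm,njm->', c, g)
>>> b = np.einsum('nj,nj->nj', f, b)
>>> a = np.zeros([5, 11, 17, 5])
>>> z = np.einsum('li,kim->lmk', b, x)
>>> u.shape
(17, 13)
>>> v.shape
()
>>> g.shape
(13, 17, 11)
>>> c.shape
(17, 13, 11)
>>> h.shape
()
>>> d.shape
()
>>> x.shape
(17, 13, 11)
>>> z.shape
(5, 11, 17)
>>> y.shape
(13,)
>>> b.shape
(5, 13)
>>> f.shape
(5, 13)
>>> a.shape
(5, 11, 17, 5)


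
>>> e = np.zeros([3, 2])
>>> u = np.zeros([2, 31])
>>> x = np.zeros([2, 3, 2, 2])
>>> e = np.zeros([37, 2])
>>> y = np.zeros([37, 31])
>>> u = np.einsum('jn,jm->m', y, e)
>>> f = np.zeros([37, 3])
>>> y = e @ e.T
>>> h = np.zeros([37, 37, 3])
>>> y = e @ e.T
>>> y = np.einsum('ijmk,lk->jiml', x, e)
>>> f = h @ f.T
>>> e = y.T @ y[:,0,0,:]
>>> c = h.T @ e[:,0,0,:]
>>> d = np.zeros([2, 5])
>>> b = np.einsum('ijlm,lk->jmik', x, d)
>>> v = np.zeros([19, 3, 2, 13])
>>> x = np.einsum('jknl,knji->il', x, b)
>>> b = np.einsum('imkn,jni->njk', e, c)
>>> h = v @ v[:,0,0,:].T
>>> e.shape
(37, 2, 2, 37)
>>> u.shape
(2,)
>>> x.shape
(5, 2)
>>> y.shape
(3, 2, 2, 37)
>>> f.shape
(37, 37, 37)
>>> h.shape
(19, 3, 2, 19)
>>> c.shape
(3, 37, 37)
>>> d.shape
(2, 5)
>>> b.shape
(37, 3, 2)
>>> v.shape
(19, 3, 2, 13)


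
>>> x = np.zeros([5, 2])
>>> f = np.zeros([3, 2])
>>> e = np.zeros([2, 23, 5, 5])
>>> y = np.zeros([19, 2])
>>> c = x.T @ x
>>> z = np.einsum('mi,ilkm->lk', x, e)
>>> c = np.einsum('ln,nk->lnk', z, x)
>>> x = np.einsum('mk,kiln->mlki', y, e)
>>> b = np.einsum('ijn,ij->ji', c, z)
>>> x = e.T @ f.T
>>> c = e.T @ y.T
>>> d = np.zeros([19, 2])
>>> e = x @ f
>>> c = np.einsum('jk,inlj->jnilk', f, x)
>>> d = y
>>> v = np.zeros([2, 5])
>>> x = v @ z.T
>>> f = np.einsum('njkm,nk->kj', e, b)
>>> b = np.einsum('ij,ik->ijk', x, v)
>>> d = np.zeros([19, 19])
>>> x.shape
(2, 23)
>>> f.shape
(23, 5)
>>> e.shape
(5, 5, 23, 2)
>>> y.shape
(19, 2)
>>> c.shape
(3, 5, 5, 23, 2)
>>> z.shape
(23, 5)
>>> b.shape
(2, 23, 5)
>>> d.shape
(19, 19)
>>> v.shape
(2, 5)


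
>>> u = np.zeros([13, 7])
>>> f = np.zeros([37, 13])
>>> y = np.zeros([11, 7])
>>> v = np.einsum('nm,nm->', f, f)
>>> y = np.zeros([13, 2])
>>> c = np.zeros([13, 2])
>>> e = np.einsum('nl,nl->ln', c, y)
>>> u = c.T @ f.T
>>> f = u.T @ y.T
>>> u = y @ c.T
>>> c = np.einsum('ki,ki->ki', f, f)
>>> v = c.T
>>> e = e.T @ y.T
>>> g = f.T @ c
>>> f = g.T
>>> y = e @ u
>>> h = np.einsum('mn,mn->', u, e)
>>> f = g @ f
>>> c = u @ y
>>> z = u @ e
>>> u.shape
(13, 13)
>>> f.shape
(13, 13)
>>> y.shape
(13, 13)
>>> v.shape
(13, 37)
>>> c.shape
(13, 13)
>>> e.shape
(13, 13)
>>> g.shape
(13, 13)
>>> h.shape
()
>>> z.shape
(13, 13)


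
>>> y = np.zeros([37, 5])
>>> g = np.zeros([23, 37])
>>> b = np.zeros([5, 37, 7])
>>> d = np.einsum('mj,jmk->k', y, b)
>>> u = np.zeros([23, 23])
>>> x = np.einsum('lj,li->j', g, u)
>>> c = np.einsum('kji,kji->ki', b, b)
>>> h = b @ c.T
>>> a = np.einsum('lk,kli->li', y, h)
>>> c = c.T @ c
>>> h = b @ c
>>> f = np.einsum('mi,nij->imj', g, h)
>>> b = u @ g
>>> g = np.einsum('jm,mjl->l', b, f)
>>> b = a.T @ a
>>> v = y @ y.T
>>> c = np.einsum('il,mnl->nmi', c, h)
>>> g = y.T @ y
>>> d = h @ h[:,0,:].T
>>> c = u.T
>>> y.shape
(37, 5)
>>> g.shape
(5, 5)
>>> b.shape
(5, 5)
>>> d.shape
(5, 37, 5)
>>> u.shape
(23, 23)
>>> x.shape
(37,)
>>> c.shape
(23, 23)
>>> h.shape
(5, 37, 7)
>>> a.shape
(37, 5)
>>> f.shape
(37, 23, 7)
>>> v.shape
(37, 37)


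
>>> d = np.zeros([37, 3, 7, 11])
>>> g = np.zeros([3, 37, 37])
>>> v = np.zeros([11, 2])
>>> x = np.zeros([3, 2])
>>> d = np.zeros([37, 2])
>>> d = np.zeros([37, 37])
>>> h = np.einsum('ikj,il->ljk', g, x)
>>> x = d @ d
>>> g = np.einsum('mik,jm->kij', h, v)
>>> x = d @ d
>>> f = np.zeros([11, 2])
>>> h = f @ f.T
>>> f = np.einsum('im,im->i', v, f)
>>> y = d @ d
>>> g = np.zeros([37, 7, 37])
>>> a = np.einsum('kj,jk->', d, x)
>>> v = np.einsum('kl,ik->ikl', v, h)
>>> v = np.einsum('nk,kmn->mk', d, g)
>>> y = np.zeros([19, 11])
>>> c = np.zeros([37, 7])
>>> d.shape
(37, 37)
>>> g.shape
(37, 7, 37)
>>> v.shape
(7, 37)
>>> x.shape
(37, 37)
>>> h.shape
(11, 11)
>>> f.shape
(11,)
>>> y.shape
(19, 11)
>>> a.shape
()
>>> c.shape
(37, 7)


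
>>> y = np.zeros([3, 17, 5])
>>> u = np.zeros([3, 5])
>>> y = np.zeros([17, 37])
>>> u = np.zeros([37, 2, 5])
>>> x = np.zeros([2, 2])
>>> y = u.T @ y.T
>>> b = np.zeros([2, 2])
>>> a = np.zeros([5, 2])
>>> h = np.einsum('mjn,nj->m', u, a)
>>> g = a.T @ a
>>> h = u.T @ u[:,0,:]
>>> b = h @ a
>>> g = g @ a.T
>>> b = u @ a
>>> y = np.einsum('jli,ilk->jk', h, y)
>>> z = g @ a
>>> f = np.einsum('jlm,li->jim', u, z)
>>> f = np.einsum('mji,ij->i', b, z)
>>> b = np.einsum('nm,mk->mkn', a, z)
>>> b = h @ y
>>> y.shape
(5, 17)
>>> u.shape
(37, 2, 5)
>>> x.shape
(2, 2)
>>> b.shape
(5, 2, 17)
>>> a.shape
(5, 2)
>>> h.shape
(5, 2, 5)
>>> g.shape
(2, 5)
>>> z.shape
(2, 2)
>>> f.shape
(2,)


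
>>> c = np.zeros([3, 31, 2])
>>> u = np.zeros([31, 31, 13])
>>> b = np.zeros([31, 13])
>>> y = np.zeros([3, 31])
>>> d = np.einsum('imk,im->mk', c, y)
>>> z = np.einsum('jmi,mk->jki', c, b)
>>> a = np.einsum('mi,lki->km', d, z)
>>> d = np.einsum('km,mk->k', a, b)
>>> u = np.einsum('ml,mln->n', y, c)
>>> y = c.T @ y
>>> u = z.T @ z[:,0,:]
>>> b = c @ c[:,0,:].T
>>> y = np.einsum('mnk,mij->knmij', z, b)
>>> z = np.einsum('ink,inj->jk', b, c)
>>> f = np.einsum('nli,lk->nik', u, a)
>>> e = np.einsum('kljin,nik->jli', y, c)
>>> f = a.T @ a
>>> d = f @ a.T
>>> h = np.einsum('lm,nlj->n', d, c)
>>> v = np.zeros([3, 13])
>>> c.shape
(3, 31, 2)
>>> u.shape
(2, 13, 2)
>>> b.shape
(3, 31, 3)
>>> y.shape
(2, 13, 3, 31, 3)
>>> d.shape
(31, 13)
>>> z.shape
(2, 3)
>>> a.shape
(13, 31)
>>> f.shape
(31, 31)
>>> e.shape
(3, 13, 31)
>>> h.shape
(3,)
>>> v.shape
(3, 13)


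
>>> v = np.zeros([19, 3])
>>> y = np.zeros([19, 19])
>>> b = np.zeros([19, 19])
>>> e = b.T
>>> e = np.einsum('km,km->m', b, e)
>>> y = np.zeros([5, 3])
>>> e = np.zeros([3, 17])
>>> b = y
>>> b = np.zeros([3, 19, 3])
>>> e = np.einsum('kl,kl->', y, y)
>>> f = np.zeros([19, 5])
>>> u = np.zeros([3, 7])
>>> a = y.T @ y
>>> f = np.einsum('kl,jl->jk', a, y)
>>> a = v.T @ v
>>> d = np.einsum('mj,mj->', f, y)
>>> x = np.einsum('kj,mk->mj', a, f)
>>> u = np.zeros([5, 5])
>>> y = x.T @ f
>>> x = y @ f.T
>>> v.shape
(19, 3)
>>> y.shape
(3, 3)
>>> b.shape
(3, 19, 3)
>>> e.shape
()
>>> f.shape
(5, 3)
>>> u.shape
(5, 5)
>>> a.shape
(3, 3)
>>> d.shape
()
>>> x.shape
(3, 5)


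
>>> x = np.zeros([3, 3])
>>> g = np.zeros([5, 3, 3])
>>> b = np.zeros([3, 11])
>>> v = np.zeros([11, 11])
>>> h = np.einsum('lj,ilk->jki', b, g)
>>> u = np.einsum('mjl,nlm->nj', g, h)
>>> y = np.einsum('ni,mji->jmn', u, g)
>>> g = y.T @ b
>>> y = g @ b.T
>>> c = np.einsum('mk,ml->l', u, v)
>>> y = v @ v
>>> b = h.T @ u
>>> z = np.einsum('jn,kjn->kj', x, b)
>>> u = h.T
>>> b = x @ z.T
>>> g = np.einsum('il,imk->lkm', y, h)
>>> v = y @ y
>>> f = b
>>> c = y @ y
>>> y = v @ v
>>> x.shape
(3, 3)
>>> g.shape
(11, 5, 3)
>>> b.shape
(3, 5)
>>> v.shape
(11, 11)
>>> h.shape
(11, 3, 5)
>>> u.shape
(5, 3, 11)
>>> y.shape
(11, 11)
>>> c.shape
(11, 11)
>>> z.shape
(5, 3)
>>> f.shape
(3, 5)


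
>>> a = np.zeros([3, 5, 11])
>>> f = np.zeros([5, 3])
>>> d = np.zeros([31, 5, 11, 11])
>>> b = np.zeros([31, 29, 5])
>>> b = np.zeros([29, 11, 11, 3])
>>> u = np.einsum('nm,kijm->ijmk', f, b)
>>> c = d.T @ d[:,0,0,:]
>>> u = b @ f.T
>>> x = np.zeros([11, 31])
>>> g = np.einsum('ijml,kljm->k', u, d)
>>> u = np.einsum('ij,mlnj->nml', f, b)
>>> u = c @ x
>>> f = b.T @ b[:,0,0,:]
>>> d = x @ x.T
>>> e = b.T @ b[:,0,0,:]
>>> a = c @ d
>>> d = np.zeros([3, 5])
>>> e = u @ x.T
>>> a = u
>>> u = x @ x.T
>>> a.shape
(11, 11, 5, 31)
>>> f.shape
(3, 11, 11, 3)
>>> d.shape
(3, 5)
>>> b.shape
(29, 11, 11, 3)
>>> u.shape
(11, 11)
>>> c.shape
(11, 11, 5, 11)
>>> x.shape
(11, 31)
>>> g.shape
(31,)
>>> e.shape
(11, 11, 5, 11)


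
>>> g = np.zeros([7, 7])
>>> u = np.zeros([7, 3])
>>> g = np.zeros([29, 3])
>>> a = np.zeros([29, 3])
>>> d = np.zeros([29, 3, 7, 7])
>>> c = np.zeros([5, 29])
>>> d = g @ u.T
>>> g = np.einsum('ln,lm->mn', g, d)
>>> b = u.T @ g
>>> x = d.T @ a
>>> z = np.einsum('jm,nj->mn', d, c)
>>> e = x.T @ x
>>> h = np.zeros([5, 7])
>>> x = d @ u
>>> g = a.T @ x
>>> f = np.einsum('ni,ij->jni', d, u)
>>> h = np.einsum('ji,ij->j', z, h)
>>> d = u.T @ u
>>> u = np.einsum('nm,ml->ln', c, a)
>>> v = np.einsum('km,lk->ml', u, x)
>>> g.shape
(3, 3)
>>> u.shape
(3, 5)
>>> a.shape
(29, 3)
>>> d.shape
(3, 3)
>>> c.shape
(5, 29)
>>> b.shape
(3, 3)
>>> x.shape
(29, 3)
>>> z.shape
(7, 5)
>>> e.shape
(3, 3)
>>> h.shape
(7,)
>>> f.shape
(3, 29, 7)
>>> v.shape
(5, 29)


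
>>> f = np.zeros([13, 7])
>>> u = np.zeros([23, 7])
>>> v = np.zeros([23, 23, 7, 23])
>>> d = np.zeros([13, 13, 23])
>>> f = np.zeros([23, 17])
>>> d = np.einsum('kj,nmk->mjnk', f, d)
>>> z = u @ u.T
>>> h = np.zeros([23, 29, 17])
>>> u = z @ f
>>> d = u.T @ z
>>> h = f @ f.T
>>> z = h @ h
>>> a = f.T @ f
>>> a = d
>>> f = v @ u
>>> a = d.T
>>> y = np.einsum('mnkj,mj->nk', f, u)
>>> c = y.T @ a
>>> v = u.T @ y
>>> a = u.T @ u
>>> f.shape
(23, 23, 7, 17)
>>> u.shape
(23, 17)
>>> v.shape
(17, 7)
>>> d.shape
(17, 23)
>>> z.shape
(23, 23)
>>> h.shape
(23, 23)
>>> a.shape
(17, 17)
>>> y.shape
(23, 7)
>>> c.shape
(7, 17)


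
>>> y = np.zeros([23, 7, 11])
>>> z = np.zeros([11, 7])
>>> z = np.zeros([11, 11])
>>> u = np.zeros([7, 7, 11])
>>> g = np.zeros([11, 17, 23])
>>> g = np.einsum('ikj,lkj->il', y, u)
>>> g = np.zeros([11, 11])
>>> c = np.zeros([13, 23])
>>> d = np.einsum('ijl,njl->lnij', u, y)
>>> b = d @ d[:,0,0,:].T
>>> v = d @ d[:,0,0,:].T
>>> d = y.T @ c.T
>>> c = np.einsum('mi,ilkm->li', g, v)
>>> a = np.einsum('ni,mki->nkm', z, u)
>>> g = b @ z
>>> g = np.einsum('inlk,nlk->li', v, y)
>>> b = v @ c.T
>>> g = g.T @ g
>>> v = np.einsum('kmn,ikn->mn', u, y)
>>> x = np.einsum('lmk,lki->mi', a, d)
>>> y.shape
(23, 7, 11)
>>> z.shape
(11, 11)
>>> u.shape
(7, 7, 11)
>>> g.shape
(11, 11)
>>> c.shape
(23, 11)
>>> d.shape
(11, 7, 13)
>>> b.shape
(11, 23, 7, 23)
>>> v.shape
(7, 11)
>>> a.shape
(11, 7, 7)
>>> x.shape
(7, 13)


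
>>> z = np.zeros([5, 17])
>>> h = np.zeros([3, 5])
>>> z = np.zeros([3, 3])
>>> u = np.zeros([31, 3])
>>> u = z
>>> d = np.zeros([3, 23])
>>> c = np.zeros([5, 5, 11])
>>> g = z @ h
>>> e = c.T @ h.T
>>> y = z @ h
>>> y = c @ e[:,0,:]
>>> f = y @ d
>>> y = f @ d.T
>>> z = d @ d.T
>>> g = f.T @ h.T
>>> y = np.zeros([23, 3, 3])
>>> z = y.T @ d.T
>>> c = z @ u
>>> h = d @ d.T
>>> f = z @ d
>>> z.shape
(3, 3, 3)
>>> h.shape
(3, 3)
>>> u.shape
(3, 3)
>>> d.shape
(3, 23)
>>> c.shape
(3, 3, 3)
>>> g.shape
(23, 5, 3)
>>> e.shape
(11, 5, 3)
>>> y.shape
(23, 3, 3)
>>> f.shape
(3, 3, 23)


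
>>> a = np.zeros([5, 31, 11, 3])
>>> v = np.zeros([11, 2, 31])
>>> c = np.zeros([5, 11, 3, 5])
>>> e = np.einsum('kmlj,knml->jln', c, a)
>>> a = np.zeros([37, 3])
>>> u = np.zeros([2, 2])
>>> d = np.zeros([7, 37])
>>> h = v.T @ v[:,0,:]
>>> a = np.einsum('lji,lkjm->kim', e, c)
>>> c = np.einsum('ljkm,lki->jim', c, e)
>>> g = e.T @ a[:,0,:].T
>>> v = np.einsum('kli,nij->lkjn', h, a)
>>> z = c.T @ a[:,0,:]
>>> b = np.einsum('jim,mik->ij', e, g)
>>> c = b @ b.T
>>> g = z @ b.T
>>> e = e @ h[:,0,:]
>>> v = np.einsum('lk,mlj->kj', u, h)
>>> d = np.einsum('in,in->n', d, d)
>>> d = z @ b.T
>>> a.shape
(11, 31, 5)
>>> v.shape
(2, 31)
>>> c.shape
(3, 3)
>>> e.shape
(5, 3, 31)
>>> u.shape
(2, 2)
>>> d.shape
(5, 31, 3)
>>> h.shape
(31, 2, 31)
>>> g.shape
(5, 31, 3)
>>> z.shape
(5, 31, 5)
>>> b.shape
(3, 5)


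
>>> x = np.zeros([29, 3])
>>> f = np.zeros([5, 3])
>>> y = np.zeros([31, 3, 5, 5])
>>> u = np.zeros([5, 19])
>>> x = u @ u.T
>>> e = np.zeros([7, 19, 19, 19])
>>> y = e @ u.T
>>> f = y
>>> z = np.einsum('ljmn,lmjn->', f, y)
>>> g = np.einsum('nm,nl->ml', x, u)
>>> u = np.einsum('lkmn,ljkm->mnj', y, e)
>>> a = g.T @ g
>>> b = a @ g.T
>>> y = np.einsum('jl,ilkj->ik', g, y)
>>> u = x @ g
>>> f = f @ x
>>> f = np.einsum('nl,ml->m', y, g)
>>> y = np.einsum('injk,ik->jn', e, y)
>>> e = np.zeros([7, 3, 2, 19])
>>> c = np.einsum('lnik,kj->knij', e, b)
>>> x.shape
(5, 5)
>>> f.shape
(5,)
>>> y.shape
(19, 19)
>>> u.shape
(5, 19)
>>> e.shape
(7, 3, 2, 19)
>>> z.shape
()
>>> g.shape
(5, 19)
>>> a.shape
(19, 19)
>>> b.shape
(19, 5)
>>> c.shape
(19, 3, 2, 5)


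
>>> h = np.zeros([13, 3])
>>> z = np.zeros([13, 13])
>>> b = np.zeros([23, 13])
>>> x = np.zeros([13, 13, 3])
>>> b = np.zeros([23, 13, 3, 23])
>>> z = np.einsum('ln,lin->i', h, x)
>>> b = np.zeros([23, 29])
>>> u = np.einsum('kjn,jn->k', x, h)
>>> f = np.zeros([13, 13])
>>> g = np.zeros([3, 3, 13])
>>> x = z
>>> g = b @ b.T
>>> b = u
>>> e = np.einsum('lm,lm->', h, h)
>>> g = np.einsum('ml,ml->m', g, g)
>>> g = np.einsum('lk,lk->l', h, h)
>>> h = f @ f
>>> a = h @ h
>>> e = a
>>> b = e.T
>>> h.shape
(13, 13)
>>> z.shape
(13,)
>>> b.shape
(13, 13)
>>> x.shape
(13,)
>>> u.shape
(13,)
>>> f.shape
(13, 13)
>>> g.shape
(13,)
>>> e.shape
(13, 13)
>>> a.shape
(13, 13)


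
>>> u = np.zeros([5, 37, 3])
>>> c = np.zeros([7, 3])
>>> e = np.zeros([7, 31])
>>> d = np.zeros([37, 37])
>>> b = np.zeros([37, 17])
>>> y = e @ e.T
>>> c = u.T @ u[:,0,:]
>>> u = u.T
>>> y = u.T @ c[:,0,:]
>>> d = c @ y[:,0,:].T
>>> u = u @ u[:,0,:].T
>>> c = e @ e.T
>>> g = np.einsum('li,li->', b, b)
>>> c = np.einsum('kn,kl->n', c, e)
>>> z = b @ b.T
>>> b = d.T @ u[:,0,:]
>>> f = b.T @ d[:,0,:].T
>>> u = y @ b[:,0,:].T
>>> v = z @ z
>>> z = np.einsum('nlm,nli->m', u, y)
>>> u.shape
(5, 37, 5)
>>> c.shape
(7,)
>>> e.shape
(7, 31)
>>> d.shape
(3, 37, 5)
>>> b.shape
(5, 37, 3)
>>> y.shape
(5, 37, 3)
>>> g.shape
()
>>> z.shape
(5,)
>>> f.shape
(3, 37, 3)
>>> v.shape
(37, 37)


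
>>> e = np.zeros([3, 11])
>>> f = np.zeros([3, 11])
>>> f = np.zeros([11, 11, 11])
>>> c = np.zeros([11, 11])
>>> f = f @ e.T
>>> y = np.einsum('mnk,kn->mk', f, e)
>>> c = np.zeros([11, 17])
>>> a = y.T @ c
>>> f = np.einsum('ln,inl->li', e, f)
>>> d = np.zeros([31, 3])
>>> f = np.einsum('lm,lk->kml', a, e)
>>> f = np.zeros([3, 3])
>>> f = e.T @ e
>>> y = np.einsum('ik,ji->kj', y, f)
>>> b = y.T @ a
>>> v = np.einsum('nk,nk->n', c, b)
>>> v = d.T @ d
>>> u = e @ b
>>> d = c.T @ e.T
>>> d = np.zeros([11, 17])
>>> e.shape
(3, 11)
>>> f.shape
(11, 11)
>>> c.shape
(11, 17)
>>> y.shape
(3, 11)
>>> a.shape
(3, 17)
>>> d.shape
(11, 17)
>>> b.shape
(11, 17)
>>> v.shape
(3, 3)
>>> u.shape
(3, 17)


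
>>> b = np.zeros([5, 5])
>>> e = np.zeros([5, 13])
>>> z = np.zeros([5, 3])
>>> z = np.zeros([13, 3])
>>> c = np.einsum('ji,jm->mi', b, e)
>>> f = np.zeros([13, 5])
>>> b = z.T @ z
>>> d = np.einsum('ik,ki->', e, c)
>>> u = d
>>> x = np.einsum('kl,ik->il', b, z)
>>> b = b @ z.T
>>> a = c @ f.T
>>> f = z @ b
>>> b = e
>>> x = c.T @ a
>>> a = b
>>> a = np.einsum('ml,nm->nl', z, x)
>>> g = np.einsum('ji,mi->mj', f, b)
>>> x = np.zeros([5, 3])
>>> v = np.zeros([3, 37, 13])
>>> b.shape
(5, 13)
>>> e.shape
(5, 13)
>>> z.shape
(13, 3)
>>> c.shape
(13, 5)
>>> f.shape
(13, 13)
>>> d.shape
()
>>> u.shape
()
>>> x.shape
(5, 3)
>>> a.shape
(5, 3)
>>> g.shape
(5, 13)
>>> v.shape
(3, 37, 13)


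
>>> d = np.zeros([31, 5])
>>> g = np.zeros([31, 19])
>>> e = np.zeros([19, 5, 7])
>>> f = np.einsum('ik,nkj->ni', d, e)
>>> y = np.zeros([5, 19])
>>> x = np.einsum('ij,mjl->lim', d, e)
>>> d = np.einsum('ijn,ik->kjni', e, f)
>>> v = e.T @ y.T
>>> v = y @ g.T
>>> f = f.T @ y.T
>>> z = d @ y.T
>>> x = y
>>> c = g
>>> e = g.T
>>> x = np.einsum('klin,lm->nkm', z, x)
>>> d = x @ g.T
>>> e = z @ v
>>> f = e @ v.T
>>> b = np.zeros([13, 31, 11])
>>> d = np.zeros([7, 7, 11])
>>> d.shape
(7, 7, 11)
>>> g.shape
(31, 19)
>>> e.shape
(31, 5, 7, 31)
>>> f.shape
(31, 5, 7, 5)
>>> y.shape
(5, 19)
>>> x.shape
(5, 31, 19)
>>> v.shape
(5, 31)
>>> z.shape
(31, 5, 7, 5)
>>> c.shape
(31, 19)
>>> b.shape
(13, 31, 11)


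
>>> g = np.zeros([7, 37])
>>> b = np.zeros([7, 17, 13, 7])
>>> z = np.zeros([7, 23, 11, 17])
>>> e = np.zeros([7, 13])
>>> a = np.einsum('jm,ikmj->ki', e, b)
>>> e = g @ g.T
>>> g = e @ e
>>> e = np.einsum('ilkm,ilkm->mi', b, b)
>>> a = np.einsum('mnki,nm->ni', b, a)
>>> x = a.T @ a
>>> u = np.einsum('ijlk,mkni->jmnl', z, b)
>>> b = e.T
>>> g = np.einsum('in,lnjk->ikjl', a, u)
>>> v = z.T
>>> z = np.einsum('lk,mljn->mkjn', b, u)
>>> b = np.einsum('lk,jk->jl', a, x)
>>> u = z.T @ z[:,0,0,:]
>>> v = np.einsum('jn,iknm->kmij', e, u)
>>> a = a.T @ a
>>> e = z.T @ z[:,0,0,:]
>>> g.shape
(17, 11, 13, 23)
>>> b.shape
(7, 17)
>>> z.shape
(23, 7, 13, 11)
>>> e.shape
(11, 13, 7, 11)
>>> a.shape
(7, 7)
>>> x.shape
(7, 7)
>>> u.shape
(11, 13, 7, 11)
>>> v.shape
(13, 11, 11, 7)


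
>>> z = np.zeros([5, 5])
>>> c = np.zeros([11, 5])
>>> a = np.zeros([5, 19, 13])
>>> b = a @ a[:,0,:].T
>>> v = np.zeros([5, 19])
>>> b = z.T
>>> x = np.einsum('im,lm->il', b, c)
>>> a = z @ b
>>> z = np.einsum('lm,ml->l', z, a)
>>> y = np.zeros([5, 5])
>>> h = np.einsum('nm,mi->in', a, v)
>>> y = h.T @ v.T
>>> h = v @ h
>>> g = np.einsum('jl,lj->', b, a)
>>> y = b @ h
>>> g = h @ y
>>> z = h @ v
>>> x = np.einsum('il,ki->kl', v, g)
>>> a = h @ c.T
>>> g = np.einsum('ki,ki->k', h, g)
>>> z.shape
(5, 19)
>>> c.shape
(11, 5)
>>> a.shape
(5, 11)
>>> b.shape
(5, 5)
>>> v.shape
(5, 19)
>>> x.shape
(5, 19)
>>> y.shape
(5, 5)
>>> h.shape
(5, 5)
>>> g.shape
(5,)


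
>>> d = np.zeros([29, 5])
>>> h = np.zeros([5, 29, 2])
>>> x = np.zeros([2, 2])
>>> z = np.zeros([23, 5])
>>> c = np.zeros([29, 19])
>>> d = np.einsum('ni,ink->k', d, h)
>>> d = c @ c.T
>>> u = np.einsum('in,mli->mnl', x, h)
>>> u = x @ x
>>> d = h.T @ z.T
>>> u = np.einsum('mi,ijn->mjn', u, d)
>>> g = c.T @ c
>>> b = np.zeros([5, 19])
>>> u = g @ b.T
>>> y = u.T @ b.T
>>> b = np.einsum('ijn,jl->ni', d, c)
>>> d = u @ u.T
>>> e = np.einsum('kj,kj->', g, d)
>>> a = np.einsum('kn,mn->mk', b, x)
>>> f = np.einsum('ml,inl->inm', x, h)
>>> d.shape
(19, 19)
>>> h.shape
(5, 29, 2)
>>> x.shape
(2, 2)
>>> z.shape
(23, 5)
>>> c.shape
(29, 19)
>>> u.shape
(19, 5)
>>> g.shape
(19, 19)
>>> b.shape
(23, 2)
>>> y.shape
(5, 5)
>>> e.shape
()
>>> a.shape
(2, 23)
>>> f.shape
(5, 29, 2)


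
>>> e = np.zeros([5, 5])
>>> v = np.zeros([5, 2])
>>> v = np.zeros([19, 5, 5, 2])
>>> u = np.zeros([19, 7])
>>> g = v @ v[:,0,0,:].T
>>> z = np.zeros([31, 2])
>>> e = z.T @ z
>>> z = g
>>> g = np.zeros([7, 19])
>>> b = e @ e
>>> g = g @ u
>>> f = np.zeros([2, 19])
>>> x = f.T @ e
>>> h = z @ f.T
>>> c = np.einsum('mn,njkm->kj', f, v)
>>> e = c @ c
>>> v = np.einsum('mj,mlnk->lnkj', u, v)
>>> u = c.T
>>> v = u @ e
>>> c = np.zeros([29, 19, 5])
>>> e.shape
(5, 5)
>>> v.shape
(5, 5)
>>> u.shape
(5, 5)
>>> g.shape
(7, 7)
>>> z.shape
(19, 5, 5, 19)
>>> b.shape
(2, 2)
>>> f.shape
(2, 19)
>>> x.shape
(19, 2)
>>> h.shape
(19, 5, 5, 2)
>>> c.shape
(29, 19, 5)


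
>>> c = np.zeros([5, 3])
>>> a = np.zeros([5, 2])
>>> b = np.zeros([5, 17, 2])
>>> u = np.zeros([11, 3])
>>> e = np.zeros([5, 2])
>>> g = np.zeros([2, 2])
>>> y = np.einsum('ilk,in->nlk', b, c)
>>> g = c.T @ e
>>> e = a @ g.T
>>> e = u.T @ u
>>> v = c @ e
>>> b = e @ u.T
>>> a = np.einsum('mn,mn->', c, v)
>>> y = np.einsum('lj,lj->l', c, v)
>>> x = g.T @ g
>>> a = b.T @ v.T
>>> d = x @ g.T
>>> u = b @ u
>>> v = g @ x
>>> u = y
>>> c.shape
(5, 3)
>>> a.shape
(11, 5)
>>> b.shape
(3, 11)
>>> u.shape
(5,)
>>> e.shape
(3, 3)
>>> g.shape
(3, 2)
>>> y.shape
(5,)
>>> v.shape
(3, 2)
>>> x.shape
(2, 2)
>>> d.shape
(2, 3)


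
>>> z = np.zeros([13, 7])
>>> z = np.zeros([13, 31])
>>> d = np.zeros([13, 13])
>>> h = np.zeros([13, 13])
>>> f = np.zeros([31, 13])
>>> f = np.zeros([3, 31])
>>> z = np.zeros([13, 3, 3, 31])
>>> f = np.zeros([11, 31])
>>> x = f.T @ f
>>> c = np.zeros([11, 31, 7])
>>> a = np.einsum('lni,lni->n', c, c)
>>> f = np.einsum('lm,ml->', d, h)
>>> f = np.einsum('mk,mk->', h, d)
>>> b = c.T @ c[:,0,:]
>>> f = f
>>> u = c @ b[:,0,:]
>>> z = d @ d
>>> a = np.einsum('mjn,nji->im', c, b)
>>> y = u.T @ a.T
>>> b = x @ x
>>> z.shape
(13, 13)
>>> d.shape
(13, 13)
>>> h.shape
(13, 13)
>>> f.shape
()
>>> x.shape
(31, 31)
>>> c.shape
(11, 31, 7)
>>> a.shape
(7, 11)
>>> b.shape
(31, 31)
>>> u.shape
(11, 31, 7)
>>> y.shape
(7, 31, 7)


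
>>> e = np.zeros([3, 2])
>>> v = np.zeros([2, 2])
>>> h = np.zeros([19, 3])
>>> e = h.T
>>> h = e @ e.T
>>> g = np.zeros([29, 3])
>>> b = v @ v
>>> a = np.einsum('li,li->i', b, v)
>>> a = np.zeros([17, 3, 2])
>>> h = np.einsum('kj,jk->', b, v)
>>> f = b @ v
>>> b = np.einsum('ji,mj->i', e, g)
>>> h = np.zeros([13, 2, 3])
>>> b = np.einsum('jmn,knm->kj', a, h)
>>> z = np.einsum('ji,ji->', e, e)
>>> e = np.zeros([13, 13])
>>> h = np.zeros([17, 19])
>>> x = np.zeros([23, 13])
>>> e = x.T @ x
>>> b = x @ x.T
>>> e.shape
(13, 13)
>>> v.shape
(2, 2)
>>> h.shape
(17, 19)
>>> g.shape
(29, 3)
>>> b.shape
(23, 23)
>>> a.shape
(17, 3, 2)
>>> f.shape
(2, 2)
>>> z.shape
()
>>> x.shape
(23, 13)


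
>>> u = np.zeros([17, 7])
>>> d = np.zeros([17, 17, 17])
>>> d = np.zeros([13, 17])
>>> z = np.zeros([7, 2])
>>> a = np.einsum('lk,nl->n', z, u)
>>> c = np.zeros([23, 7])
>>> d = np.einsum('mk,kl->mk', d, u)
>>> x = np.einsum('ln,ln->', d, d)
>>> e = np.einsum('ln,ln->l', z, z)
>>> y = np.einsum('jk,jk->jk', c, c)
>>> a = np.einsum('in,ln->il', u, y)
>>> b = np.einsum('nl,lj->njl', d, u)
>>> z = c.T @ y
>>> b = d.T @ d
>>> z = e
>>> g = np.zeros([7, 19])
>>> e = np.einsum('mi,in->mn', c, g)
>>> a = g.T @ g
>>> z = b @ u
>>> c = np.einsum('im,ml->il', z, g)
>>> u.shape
(17, 7)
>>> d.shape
(13, 17)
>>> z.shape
(17, 7)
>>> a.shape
(19, 19)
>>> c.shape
(17, 19)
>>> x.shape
()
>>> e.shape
(23, 19)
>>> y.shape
(23, 7)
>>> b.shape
(17, 17)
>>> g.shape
(7, 19)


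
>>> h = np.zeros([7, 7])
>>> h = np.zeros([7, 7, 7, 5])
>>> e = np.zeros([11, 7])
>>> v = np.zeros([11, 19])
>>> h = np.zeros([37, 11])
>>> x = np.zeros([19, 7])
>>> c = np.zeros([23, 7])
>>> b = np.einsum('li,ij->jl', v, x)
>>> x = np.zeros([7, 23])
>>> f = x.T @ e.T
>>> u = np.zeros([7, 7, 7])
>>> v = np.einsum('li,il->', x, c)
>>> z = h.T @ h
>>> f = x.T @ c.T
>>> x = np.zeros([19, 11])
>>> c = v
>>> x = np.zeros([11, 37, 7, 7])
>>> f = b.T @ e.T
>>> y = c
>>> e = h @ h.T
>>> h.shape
(37, 11)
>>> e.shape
(37, 37)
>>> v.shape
()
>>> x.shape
(11, 37, 7, 7)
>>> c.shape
()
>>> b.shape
(7, 11)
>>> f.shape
(11, 11)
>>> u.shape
(7, 7, 7)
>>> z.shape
(11, 11)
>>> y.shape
()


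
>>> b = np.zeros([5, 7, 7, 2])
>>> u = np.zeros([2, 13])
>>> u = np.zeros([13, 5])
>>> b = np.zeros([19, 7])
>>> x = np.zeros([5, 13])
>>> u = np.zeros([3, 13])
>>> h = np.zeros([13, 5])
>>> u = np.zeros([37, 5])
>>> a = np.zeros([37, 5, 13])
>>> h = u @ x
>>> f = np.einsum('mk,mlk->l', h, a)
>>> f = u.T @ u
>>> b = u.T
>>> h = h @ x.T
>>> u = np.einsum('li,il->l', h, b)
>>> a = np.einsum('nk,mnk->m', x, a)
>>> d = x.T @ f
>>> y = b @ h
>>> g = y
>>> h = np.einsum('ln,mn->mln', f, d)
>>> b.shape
(5, 37)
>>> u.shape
(37,)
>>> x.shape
(5, 13)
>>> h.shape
(13, 5, 5)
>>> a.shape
(37,)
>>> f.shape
(5, 5)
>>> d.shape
(13, 5)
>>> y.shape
(5, 5)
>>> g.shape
(5, 5)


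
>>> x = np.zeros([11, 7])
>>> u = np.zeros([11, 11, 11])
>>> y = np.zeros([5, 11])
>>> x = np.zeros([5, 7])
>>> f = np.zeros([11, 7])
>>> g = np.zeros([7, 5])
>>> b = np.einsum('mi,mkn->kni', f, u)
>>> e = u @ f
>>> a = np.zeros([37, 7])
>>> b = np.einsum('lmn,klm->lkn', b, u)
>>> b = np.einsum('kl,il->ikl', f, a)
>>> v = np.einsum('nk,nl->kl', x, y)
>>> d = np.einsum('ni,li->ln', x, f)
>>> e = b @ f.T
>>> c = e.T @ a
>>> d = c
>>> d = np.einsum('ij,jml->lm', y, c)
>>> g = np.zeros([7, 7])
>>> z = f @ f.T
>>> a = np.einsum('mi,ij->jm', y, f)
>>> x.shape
(5, 7)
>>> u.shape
(11, 11, 11)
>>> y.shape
(5, 11)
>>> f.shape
(11, 7)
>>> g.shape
(7, 7)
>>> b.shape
(37, 11, 7)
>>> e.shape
(37, 11, 11)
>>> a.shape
(7, 5)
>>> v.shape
(7, 11)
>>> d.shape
(7, 11)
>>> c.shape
(11, 11, 7)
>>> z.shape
(11, 11)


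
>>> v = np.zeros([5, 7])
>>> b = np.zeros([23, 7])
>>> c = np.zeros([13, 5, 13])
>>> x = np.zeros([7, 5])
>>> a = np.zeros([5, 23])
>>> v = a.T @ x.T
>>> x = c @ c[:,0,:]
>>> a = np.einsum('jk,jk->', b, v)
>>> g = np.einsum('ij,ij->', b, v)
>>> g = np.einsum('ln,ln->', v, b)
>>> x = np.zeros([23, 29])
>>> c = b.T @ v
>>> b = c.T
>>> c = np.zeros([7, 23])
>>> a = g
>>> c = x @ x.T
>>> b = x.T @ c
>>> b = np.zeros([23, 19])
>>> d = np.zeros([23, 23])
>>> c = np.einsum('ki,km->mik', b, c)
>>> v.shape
(23, 7)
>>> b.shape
(23, 19)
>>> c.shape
(23, 19, 23)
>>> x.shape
(23, 29)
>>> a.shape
()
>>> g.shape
()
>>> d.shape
(23, 23)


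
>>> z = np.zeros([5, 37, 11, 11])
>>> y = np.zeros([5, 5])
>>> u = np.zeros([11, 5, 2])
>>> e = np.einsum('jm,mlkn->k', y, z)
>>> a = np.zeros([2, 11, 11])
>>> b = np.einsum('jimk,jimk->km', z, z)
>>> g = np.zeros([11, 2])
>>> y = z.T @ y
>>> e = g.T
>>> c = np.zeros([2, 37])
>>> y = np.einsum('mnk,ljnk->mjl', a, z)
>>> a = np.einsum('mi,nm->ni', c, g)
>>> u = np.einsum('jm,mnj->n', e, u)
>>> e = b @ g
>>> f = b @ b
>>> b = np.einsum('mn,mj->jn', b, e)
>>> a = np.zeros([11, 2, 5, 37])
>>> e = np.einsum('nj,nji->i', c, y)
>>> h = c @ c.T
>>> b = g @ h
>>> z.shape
(5, 37, 11, 11)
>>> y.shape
(2, 37, 5)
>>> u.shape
(5,)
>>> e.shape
(5,)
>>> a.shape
(11, 2, 5, 37)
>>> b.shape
(11, 2)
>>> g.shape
(11, 2)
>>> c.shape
(2, 37)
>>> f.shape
(11, 11)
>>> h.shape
(2, 2)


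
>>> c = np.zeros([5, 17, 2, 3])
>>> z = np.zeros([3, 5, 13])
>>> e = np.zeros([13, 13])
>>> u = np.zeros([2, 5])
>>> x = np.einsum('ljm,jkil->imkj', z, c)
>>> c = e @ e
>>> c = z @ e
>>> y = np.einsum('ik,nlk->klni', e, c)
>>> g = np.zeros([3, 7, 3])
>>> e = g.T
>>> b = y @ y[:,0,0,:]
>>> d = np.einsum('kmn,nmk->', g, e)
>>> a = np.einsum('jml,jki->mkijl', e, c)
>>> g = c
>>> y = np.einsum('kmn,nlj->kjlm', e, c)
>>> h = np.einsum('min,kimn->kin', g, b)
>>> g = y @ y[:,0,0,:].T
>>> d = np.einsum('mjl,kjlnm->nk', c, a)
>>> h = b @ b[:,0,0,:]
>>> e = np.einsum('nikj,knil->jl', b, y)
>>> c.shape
(3, 5, 13)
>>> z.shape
(3, 5, 13)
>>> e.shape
(13, 7)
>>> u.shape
(2, 5)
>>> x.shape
(2, 13, 17, 5)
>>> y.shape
(3, 13, 5, 7)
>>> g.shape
(3, 13, 5, 3)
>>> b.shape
(13, 5, 3, 13)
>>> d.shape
(3, 7)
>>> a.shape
(7, 5, 13, 3, 3)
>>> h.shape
(13, 5, 3, 13)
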